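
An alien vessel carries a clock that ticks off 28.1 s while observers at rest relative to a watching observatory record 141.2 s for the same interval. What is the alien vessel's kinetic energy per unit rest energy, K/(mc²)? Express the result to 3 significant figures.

The time-dilation ratio gives γ = 141.2/28.1 = 5.02491.
Since K = (γ−1)mc², K/(mc²) = 5.02491 − 1 = 4.02.

4.02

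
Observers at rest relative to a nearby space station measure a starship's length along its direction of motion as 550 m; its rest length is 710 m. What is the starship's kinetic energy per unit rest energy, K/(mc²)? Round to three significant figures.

Length contraction gives γ = L₀/L = 710/550 = 1.29091.
Since K = (γ−1)mc², K/(mc²) = 1.29091 − 1 = 0.291.

0.291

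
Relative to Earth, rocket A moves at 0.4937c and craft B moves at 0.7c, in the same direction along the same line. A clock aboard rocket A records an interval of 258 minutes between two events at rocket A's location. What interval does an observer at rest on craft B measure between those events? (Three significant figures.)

272 minutes

The velocity of rocket A relative to craft B is (0.4937 − 0.7)c / (1 − 0.4937×0.7) = −0.31525c; relative speed 0.31525c.
At |u| = 0.31525c, γ = (1 − 0.0993826)^(−1/2) = 1.0537.
Rocket A's interval is proper; time dilation gives Δt_B = γΔτ = 1.0537 × 258 minutes = 272 minutes.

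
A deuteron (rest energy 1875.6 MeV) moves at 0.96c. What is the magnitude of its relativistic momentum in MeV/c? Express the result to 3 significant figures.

With β = 0.96, γ = 1/√(1 − 0.96²) = 1/√0.0784 = 3.5714.
Momentum: p = γβ·mc = 3.5714 × 0.96 × 1875.6 MeV/c = 6430 MeV/c.

6430 MeV/c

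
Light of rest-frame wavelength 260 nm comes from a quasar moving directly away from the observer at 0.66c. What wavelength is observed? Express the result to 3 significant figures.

Relativistic Doppler for wavelength: λ_obs = λ_src · √((1+β)/(1−β)).
With β = 0.66: factor = √(1.66/0.34) = 2.2096.
λ_obs = 260 × 2.2096 = 574 nm.

574 nm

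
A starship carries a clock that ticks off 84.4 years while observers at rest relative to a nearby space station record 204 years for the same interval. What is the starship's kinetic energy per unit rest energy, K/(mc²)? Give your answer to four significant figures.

The time-dilation ratio gives γ = 204/84.4 = 2.41706.
K/(mc²) = γ − 1 = 2.41706 − 1 = 1.417.

1.417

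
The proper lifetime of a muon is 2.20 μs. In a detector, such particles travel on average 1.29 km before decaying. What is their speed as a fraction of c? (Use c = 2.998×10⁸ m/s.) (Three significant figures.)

0.890c

Let x = d/(cτ) = 1290 m / (2.998×10⁸ m/s × 2.200×10^-6 s) = 1.9558. Since d = βγcτ, x = βγ = β/√(1−β²).
Solving: β² = x²/(1+x²) = 3.82515/4.82515 = 0.792753, so β = 0.890.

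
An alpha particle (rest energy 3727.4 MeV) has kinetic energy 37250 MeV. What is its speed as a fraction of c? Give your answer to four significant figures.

K = (γ−1)mc², so γ = 1 + 37250/3727.4 = 10.994.
Then v/c = √(1 − γ⁻²) = √(1 − 0.00827349) = √0.99172651 = 0.9959.

0.9959c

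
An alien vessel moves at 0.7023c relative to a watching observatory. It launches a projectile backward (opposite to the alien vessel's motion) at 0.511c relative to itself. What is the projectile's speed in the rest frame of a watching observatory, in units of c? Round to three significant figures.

0.298c

In units of c, u = (u' + v)/(1 + u'v) with u' = −0.511 and v = 0.7023.
Numerator: −0.511 + 0.7023 = 0.1913. Denominator: 1 + (−0.511)(0.7023) = 0.6411247.
u = 0.1913/0.6411247 = 0.29838, so the speed is 0.298c.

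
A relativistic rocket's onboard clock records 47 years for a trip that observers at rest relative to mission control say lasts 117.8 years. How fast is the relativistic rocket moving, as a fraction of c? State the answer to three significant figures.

γ = Δt/Δτ = 117.8/47 = 2.5064.
β = √(1 − 1/γ²) = √(1 − 0.159184) = √0.840816 = 0.917.

0.917c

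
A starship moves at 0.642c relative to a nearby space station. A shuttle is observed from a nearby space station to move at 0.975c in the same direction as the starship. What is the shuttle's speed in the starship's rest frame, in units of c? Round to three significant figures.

0.890c

Transform to the starship's frame: u' = (u − v)/(1 − uv/c²).
u' = (0.975 − 0.642)/(1 − 0.975×0.642) = 0.333/0.37405 = 0.89026.
Speed in the starship's frame: 0.890c (in the same direction).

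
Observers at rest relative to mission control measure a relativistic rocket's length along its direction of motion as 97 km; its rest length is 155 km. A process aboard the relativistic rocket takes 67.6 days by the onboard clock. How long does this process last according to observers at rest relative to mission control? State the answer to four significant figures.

108.0 days

γ = L₀/L = 155/97 = 1.59794.
The same γ dilates the second interval: 1.59794 × 67.6 days = 108.0 days.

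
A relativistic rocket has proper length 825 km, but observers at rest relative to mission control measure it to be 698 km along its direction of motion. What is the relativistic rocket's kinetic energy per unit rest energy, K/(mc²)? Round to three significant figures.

0.182

Length contraction gives γ = L₀/L = 825/698 = 1.18195.
K/(mc²) = γ − 1 = 1.18195 − 1 = 0.182.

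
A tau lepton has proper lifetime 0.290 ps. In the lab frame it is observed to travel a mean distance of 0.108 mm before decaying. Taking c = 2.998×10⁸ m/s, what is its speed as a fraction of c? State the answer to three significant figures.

0.779c

Let x = d/(cτ) = 1.080×10^-4 m / (2.998×10⁸ m/s × 2.900×10^-13 s) = 1.2422. Since d = βγcτ, x = βγ = β/√(1−β²).
Solving: β² = x²/(1+x²) = 1.54306/2.54306 = 0.606773, so β = 0.779.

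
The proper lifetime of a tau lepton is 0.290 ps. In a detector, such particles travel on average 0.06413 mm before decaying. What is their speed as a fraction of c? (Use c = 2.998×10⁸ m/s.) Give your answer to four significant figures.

0.5936c

d = βγcτ ⇒ βγ = d/(cτ) = 6.413×10^-5 m / (8.6942×10^-5 m) = 0.73762.
β = (βγ)/√(1+(βγ)²) = 0.73762/√1.544083 = 0.5936.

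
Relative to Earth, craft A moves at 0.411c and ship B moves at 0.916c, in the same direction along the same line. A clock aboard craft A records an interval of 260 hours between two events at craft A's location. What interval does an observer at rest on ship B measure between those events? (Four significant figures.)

443.3 hours

Transform craft A's velocity into ship B's frame: (0.411 − 0.916)/(1 − 0.411·0.916) = −0.505/0.623524, so the relative speed is 0.80991c.
γ for this relative speed: γ = 1/√(1 − 0.655954) = 1.7049.
The clock on craft A records proper time, so ship B measures Δt = γΔτ = 1.7049 × 260 = 443.3 hours.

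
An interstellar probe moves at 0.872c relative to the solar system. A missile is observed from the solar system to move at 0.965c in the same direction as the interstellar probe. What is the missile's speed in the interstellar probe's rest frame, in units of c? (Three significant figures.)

Transform to the interstellar probe's frame: u' = (u − v)/(1 − uv/c²).
u' = (0.965 − 0.872)/(1 − 0.965×0.872) = 0.093/0.15852 = 0.58668.
Speed in the interstellar probe's frame: 0.587c (in the same direction).

0.587c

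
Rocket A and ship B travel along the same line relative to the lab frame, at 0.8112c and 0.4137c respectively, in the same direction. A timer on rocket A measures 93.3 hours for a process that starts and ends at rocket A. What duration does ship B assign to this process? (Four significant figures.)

The velocity of rocket A relative to ship B is (0.8112 − 0.4137)c / (1 − 0.8112×0.4137) = 0.59828c; relative speed 0.59828c.
γ for this relative speed: γ = 1/√(1 − 0.357939) = 1.248.
The clock on rocket A records proper time, so ship B measures Δt = γΔτ = 1.248 × 93.3 = 116.4 hours.

116.4 hours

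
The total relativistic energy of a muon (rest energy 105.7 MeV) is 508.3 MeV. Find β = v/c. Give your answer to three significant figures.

0.978

Total energy E = γmc² gives γ = 508.3/105.7 = 4.8089.
Hence β = √(1 − 1/γ²) = √(1 − 0.0432423) = √0.9567577 = 0.978.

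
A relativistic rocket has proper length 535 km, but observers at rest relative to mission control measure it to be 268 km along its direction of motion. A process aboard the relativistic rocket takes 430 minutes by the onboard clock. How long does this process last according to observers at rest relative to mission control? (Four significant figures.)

From L = L₀/γ: γ = 535/268 = 1.99627.
Δt = γΔτ = 1.99627 × 430 = 858.4 minutes.

858.4 minutes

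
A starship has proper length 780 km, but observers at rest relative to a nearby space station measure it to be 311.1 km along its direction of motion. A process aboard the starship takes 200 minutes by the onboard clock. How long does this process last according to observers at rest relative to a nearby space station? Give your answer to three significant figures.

From L = L₀/γ: γ = 780/311.1 = 2.50723.
The same γ dilates the second interval: 2.50723 × 200 minutes = 501 minutes.

501 minutes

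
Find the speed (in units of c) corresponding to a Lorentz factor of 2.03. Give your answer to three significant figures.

0.870c

β = √(1 − 1/γ²) = √(1 − 1/4.1209) = √0.757335 = 0.870.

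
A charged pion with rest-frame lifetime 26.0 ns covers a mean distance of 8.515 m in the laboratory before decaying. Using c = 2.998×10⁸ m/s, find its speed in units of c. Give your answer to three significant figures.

0.738c

Lab distance = (lab lifetime)·v = γτ·βc, so βγ = d/(cτ) = 8.515/(2.998×10⁸ × 2.600×10^-8) = 1.0924.
With βγ = 1.0924: γ² = 1 + (βγ)² = 2.19334, and β = (βγ)/γ = 1.0924/1.48099 = 0.738.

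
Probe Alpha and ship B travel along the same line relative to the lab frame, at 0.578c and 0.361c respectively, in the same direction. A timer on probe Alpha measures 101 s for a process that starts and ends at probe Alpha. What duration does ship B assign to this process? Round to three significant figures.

105 s

The velocity of probe Alpha relative to ship B is (0.578 − 0.361)c / (1 − 0.578×0.361) = 0.27422c; relative speed 0.27422c.
γ for this relative speed: γ = 1/√(1 − 0.0751966) = 1.0399.
The clock on probe Alpha records proper time, so ship B measures Δt = γΔτ = 1.0399 × 101 = 105 s.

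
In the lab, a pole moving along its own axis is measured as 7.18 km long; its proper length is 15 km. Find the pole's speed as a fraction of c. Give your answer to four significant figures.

0.8780c

Length contraction gives γ = L₀/L = 15/7.18 = 2.0891.
β = √(1 − 1/γ²) = √0.77087 = 0.8780.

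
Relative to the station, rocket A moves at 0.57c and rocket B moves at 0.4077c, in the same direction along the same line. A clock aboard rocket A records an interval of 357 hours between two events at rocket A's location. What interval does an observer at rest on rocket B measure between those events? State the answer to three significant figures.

365 hours

Transform rocket A's velocity into rocket B's frame: (0.57 − 0.4077)/(1 − 0.57·0.4077) = 0.1623/0.767611, so the relative speed is 0.21144c.
γ for this relative speed: γ = 1/√(1 − 0.0447069) = 1.0231.
The clock on rocket A records proper time, so rocket B measures Δt = γΔτ = 1.0231 × 357 = 365 hours.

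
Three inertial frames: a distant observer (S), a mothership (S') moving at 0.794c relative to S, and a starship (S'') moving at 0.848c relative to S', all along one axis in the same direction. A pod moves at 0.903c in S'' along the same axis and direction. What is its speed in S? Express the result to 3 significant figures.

0.999c

First combine the pod and starship (S''→S'): u₁ = (0.903 + 0.848)/(1 + 0.903×0.848) = 1.751/1.765744 = 0.99165.
Then combine with the mothership (S'→S): u = (0.99165 + 0.794)/(1 + 0.99165×0.794) = 1.78565/1.7873701 = 0.99904.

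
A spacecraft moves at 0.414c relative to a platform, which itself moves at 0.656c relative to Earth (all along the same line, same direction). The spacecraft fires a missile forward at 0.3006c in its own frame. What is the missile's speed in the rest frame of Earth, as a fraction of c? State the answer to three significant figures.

0.912c

First combine the missile and spacecraft (S''→S'): u₁ = (0.3006 + 0.414)/(1 + 0.3006×0.414) = 0.7146/1.1244484 = 0.63551.
Then combine with the platform (S'→S): u = (0.63551 + 0.656)/(1 + 0.63551×0.656) = 1.29151/1.41689456 = 0.91151.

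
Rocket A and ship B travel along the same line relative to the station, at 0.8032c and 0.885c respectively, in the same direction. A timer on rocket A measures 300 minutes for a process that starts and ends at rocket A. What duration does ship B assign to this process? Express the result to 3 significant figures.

Speed of rocket A in ship B's frame: u = (v_A − v_B)/(1 − v_A v_B/c²) = (0.8032 − 0.885)/(1 − 0.8032×0.885) = −0.0818/0.289168 = −0.28288; |u| = 0.28288c.
At |u| = 0.28288c, γ = (1 − 0.0800211)^(−1/2) = 1.0426.
The clock on rocket A records proper time, so ship B measures Δt = γΔτ = 1.0426 × 300 = 313 minutes.

313 minutes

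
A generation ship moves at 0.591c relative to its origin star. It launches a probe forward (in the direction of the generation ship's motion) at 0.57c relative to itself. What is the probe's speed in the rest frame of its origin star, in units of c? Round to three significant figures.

0.868c

Relativistic velocity addition: u = (u' + v)/(1 + u'v/c²), with u' = 0.57c and v = 0.591c.
Numerator: 0.57 + 0.591 = 1.161. Denominator: 1 + (0.57)(0.591) = 1.33687.
u = 1.161/1.33687 = 0.86845, so the speed is 0.868c.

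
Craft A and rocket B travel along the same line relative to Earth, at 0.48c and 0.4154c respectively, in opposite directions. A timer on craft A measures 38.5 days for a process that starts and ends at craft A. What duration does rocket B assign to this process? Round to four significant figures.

The velocity of craft A relative to rocket B is (0.48 + 0.4154)c / (1 + 0.48×0.4154) = 0.74654c; relative speed 0.74654c.
At |u| = 0.74654c, γ = (1 − 0.557322)^(−1/2) = 1.503.
Craft A's interval is proper; time dilation gives Δt_B = γΔτ = 1.503 × 38.5 days = 57.87 days.

57.87 days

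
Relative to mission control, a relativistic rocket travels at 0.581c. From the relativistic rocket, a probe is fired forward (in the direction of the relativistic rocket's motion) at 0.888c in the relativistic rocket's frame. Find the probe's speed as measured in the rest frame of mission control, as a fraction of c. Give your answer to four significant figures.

0.9690c

Relativistic velocity addition: u = (u' + v)/(1 + u'v/c²), with u' = 0.888c and v = 0.581c.
Numerator: 0.888 + 0.581 = 1.469. Denominator: 1 + (0.888)(0.581) = 1.515928.
u = 1.469/1.515928 = 0.96904, so the speed is 0.9690c.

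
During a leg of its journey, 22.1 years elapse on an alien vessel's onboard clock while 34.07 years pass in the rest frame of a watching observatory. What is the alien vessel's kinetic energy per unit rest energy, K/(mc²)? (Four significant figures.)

The time-dilation ratio gives γ = 34.07/22.1 = 1.54163.
K/(mc²) = γ − 1 = 1.54163 − 1 = 0.5416.

0.5416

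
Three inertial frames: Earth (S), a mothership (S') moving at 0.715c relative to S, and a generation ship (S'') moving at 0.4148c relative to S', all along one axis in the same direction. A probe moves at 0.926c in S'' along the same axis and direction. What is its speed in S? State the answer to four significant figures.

0.9947c

Apply u = (u'+v)/(1+u'v) twice. Probe in the mothership frame: (0.926+0.4148)/(1+0.926·0.4148) = 1.3408/1.3841048 = 0.96871c.
That velocity, transformed to the rest frame of Earth: (0.96871+0.715)/(1+0.96871·0.715) = 1.68371/1.69262765 = 0.99473c.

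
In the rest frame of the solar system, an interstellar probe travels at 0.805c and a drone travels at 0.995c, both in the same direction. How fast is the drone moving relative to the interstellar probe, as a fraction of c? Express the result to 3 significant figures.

Transform to the interstellar probe's frame: u' = (u − v)/(1 − uv/c²).
u' = (0.995 − 0.805)/(1 − 0.995×0.805) = 0.19/0.199025 = 0.95465.
Speed in the interstellar probe's frame: 0.955c (in the same direction).

0.955c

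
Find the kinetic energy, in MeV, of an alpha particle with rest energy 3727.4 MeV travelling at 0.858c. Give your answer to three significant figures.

3530 MeV

Lorentz factor: γ = (1 − 0.736164)^(−1/2) = 1.94685.
Kinetic energy: K = (γ − 1)mc² = (1.94685 − 1) × 3727.4 MeV = 0.94685 × 3727.4 = 3530 MeV.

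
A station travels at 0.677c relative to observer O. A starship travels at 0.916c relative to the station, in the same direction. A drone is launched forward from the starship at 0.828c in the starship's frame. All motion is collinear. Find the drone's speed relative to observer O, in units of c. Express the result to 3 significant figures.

Compose velocities in two stages. Stage 1 (into S'): u₁ = (0.828+0.916)/(1+0.828×0.916) = 0.99178.
Stage 2 (into S): u = (0.99178+0.677)/(1+0.99178×0.677) = 0.99841, so the speed is 0.998c.

0.998c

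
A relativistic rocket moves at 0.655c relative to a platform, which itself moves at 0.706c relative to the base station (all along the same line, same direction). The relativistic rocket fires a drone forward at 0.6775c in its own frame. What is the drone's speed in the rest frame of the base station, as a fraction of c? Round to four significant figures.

First combine the drone and relativistic rocket (S''→S'): u₁ = (0.6775 + 0.655)/(1 + 0.6775×0.655) = 1.3325/1.4437625 = 0.92294.
Then combine with the platform (S'→S): u = (0.92294 + 0.706)/(1 + 0.92294×0.706) = 1.62894/1.65159564 = 0.98628.

0.9863c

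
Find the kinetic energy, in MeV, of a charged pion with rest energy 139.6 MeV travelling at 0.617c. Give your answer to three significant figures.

37.8 MeV

γ = 1/√(1 − β²) = 1/√(1 − 0.380689) = 1/√0.619311 = 1/0.786963 = 1.27071.
Kinetic energy: K = (γ − 1)mc² = (1.27071 − 1) × 139.6 MeV = 0.27071 × 139.6 = 37.8 MeV.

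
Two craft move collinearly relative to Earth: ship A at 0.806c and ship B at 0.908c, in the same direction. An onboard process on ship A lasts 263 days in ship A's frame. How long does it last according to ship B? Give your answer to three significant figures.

284 days

The velocity of ship A relative to ship B is (0.806 − 0.908)c / (1 − 0.806×0.908) = −0.38038c; relative speed 0.38038c.
γ for this relative speed: γ = 1/√(1 − 0.144689) = 1.0813.
Ship A's interval is proper; time dilation gives Δt_B = γΔτ = 1.0813 × 263 days = 284 days.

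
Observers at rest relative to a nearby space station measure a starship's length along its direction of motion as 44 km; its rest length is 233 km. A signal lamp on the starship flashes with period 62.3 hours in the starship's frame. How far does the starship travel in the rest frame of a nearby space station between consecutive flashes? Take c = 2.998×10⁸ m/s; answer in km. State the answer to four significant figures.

γ = L₀/L = 233/44 = 5.29545.
β = √(1 − 1/γ²) = 0.98201. Lab-frame period = γτ = 5.29545×62.3 hours = 329.91 hours. Distance = βc × γτ = 0.98201 × 2.998×10⁸ m/s × 1187676 s = 3.4966×10^14 m = 3.497×10^11 km.

3.497×10^11 km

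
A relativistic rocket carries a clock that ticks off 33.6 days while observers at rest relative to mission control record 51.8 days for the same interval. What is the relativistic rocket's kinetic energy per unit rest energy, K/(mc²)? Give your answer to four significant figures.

0.5417

The time-dilation ratio gives γ = 51.8/33.6 = 1.54167.
Since K = (γ−1)mc², K/(mc²) = 1.54167 − 1 = 0.5417.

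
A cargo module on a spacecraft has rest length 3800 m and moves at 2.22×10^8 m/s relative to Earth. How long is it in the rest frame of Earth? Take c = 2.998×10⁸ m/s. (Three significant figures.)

β = v/c = (2.22×10^8 m/s)/(2.998×10⁸ m/s) = 0.740494.
Lorentz factor: γ = (1 − 0.5483314)^(−1/2) = 1.488.
Length contraction: L = L₀/γ = 3800/1.488 = 2550 m.

2550 m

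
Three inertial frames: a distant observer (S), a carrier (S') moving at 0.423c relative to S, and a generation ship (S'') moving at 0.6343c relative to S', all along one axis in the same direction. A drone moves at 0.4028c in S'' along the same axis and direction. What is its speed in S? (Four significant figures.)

Apply u = (u'+v)/(1+u'v) twice. Drone in the carrier frame: (0.4028+0.6343)/(1+0.4028·0.6343) = 1.0371/1.25549604 = 0.82605c.
That velocity, transformed to the rest frame of a distant observer: (0.82605+0.423)/(1+0.82605·0.423) = 1.24905/1.34941915 = 0.92562c.

0.9256c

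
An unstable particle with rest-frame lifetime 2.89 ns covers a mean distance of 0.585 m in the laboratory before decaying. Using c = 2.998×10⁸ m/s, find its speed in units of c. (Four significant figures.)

0.5596c

Lab distance = (lab lifetime)·v = γτ·βc, so βγ = d/(cτ) = 0.5850/(2.998×10⁸ × 2.890×10^-9) = 0.67519.
With βγ = 0.67519: γ² = 1 + (βγ)² = 1.455882, and β = (βγ)/γ = 0.67519/1.2066 = 0.5596.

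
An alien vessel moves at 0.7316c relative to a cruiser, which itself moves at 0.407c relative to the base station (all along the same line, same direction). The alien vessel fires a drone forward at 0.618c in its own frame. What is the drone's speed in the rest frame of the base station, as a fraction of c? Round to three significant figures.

0.970c

Apply u = (u'+v)/(1+u'v) twice. Drone in the cruiser frame: (0.618+0.7316)/(1+0.618·0.7316) = 1.3496/1.4521288 = 0.92939c.
That velocity, transformed to the rest frame of the base station: (0.92939+0.407)/(1+0.92939·0.407) = 1.33639/1.37826173 = 0.96962c.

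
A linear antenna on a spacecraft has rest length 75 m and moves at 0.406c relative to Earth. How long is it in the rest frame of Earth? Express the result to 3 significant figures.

γ = 1/√(1 − β²) = 1/√(1 − 0.164836) = 1/√0.835164 = 1/0.913873 = 1.0942.
Length contraction: L = L₀/γ = 75/1.0942 = 68.5 m.

68.5 m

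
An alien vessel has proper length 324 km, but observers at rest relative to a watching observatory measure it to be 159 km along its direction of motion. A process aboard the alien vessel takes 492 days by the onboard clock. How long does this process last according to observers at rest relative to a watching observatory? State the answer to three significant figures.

1000 days

Length contraction gives γ = L₀/L = 324/159 = 2.03774.
Δt = γΔτ = 2.03774 × 492 = 1000 days.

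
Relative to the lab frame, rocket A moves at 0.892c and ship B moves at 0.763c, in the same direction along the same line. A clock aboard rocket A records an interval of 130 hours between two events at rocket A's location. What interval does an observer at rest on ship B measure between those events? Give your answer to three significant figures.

142 hours

Transform rocket A's velocity into ship B's frame: (0.892 − 0.763)/(1 − 0.892·0.763) = 0.129/0.319404, so the relative speed is 0.40388c.
At |u| = 0.40388c, γ = (1 − 0.163119)^(−1/2) = 1.0931.
Rocket A's interval is proper; time dilation gives Δt_B = γΔτ = 1.0931 × 130 hours = 142 hours.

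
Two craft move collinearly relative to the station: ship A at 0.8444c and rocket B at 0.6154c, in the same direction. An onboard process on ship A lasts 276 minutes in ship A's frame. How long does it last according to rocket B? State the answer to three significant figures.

314 minutes

Speed of ship A in rocket B's frame: u = (v_A − v_B)/(1 − v_A v_B/c²) = (0.8444 − 0.6154)/(1 − 0.8444×0.6154) = 0.229/0.48035624 = 0.47673; |u| = 0.47673c.
At |u| = 0.47673c, γ = (1 − 0.227271)^(−1/2) = 1.1376.
Ship A's interval is proper; time dilation gives Δt_B = γΔτ = 1.1376 × 276 minutes = 314 minutes.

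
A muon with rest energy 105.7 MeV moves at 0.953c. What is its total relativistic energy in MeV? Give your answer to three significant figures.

γ = 1/√(1 − β²) = 1/√(1 − 0.908209) = 1/√0.091791 = 1/0.30297 = 3.3007.
Total energy: E = γmc² = 3.3007 × 105.7 MeV = 349 MeV.

349 MeV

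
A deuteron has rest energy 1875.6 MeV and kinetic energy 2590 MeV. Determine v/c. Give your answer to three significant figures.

0.908

K = (γ−1)mc², so γ = 1 + 2590/1875.6 = 2.3809.
Then v/c = √(1 − γ⁻²) = √(1 − 0.176408) = √0.823592 = 0.908.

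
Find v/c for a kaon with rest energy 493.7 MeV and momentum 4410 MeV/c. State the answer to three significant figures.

0.994

pc/(mc²) = 4410/493.7 = 8.9326 = βγ = β/√(1−β²).
So β² = x²/(1 + x²) with x = 8.9326: x² = 79.7913, β² = 79.7913/80.7913 = 0.987622, β = 0.994.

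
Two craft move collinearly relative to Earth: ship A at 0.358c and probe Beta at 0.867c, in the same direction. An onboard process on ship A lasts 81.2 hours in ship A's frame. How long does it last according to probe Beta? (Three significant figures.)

Transform ship A's velocity into probe Beta's frame: (0.358 − 0.867)/(1 − 0.358·0.867) = −0.509/0.689614, so the relative speed is 0.73809c.
γ for this relative speed: γ = 1/√(1 − 0.544777) = 1.4821.
The clock on ship A records proper time, so probe Beta measures Δt = γΔτ = 1.4821 × 81.2 = 120 hours.

120 hours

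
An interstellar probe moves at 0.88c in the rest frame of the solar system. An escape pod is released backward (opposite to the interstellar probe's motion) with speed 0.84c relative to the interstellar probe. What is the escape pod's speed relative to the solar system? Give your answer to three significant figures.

In units of c, u = (u' + v)/(1 + u'v) with u' = −0.84 and v = 0.88.
Numerator: −0.84 + 0.88 = 0.04. Denominator: 1 + (−0.84)(0.88) = 0.2608.
u = 0.04/0.2608 = 0.15337, so the speed is 0.153c.

0.153c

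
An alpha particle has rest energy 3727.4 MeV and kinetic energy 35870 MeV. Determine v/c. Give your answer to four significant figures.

K = (γ−1)mc², so γ = 1 + 35870/3727.4 = 10.623.
Then v/c = √(1 − γ⁻²) = √(1 − 0.00886147) = √0.99113853 = 0.9956.

0.9956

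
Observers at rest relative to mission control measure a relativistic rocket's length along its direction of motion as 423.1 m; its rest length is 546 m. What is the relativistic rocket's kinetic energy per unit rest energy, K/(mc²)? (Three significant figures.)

0.290

From L = L₀/γ: γ = 546/423.1 = 1.29048.
Since K = (γ−1)mc², K/(mc²) = 1.29048 − 1 = 0.290.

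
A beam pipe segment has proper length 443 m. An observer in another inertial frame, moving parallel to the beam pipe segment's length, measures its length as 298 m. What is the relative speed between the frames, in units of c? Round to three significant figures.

0.740c

Length contraction gives γ = L₀/L = 443/298 = 1.4866.
β = √(1 − 1/γ²) = √0.547507 = 0.740.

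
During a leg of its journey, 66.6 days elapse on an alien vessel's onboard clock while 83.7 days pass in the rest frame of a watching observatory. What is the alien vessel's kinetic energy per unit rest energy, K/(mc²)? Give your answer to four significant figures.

From Δt = γΔτ: γ = 83.7/66.6 = 1.25676.
Since K = (γ−1)mc², K/(mc²) = 1.25676 − 1 = 0.2568.

0.2568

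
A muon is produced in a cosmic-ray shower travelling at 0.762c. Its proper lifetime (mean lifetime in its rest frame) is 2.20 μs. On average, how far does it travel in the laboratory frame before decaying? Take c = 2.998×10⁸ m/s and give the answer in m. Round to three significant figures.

With β = 0.762, γ = 1/√(1 − 0.762²) = 1/√0.419356 = 1.5442.
Lab-frame lifetime: Δt = γτ = 1.5442 × 2.20 μs = 3.3972 μs.
Distance: d = vΔt = 0.762 × 2.998×10⁸ m/s × 3.3972×10^-6 s = 776 m.

776 m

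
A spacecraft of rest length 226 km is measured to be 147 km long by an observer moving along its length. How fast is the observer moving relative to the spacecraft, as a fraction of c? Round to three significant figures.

0.760c

Length contraction gives γ = L₀/L = 226/147 = 1.5374.
β = √(1 − 1/γ²) = √0.576916 = 0.760.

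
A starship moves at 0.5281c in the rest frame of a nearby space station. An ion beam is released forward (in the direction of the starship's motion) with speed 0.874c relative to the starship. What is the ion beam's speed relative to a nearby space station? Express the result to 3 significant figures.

In units of c, u = (u' + v)/(1 + u'v) with u' = 0.874 and v = 0.5281.
Numerator: 0.874 + 0.5281 = 1.4021. Denominator: 1 + (0.874)(0.5281) = 1.4615594.
u = 1.4021/1.4615594 = 0.95932, so the speed is 0.959c.

0.959c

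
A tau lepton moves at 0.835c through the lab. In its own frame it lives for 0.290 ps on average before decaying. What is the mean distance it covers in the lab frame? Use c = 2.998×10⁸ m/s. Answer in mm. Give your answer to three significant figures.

0.132 mm

Lorentz factor: γ = (1 − 0.697225)^(−1/2) = 1.8174.
Lab-frame lifetime: Δt = γτ = 1.8174 × 0.290 ps = 0.52705 ps.
Distance: d = vΔt = 0.835 × 2.998×10⁸ m/s × 5.2705×10^-13 s = 1.32×10^-4 m = 0.132 mm.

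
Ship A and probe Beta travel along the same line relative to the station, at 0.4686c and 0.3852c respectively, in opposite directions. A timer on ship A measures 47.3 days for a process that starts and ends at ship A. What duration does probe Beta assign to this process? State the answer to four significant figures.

Transform ship A's velocity into probe Beta's frame: (0.4686 + 0.3852)/(1 + 0.4686·0.3852) = 0.8538/1.18050472, so the relative speed is 0.72325c.
γ for this relative speed: γ = 1/√(1 − 0.523091) = 1.448.
Ship A's interval is proper; time dilation gives Δt_B = γΔτ = 1.448 × 47.3 days = 68.49 days.

68.49 days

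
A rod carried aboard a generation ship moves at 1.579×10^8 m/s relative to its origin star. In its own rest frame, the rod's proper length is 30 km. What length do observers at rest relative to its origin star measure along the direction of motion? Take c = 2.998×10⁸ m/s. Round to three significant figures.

β = v/c = (1.579×10^8 m/s)/(2.998×10⁸ m/s) = 0.526684.
Lorentz factor: γ = (1 − 0.277396)^(−1/2) = 1.1764.
Length contraction: L = L₀/γ = 30/1.1764 = 25.5 km.

25.5 km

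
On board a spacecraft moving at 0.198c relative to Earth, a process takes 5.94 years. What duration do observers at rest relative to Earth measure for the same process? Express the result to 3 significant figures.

γ = 1/√(1 − β²) = 1/√(1 − 0.039204) = 1/√0.960796 = 1/0.980202 = 1.0202.
Time dilation: Δt = γ·Δτ = 1.0202 × 5.94 = 6.06 years.

6.06 years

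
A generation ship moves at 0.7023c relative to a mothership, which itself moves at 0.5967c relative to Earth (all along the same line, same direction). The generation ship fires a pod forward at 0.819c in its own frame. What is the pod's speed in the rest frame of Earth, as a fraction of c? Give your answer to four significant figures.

0.9912c

Apply u = (u'+v)/(1+u'v) twice. Pod in the mothership frame: (0.819+0.7023)/(1+0.819·0.7023) = 1.5213/1.5751837 = 0.96579c.
That velocity, transformed to the rest frame of Earth: (0.96579+0.5967)/(1+0.96579·0.5967) = 1.56249/1.576286893 = 0.99125c.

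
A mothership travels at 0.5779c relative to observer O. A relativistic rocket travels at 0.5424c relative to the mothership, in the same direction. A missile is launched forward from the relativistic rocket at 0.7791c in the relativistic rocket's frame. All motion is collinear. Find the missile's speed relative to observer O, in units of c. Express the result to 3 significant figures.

First combine the missile and relativistic rocket (S''→S'): u₁ = (0.7791 + 0.5424)/(1 + 0.7791×0.5424) = 1.3215/1.42258384 = 0.92894.
Then combine with the mothership (S'→S): u = (0.92894 + 0.5779)/(1 + 0.92894×0.5779) = 1.50684/1.536834426 = 0.98048.

0.980c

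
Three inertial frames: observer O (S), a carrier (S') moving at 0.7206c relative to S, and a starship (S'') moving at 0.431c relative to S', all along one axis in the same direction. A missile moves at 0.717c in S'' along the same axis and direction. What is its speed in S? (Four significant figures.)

0.9789c

Apply u = (u'+v)/(1+u'v) twice. Missile in the carrier frame: (0.717+0.431)/(1+0.717·0.431) = 1.148/1.309027 = 0.87699c.
That velocity, transformed to the rest frame of observer O: (0.87699+0.7206)/(1+0.87699·0.7206) = 1.59759/1.631958994 = 0.97894c.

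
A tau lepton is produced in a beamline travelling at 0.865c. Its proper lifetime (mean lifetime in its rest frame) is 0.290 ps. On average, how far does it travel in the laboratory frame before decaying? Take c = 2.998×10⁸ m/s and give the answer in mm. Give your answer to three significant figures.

0.150 mm

γ = 1/√(1 − β²) = 1/√(1 − 0.748225) = 1/√0.251775 = 1/0.501772 = 1.9929.
Lab-frame lifetime: Δt = γτ = 1.9929 × 0.290 ps = 0.57794 ps.
Distance: d = vΔt = 0.865 × 2.998×10⁸ m/s × 5.7794×10^-13 s = 1.50×10^-4 m = 0.150 mm.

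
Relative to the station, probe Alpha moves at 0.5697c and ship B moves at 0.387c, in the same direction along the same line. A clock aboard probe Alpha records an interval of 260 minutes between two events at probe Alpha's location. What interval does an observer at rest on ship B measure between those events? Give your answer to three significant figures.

The velocity of probe Alpha relative to ship B is (0.5697 − 0.387)c / (1 − 0.5697×0.387) = 0.23437c; relative speed 0.23437c.
γ for this relative speed: γ = 1/√(1 − 0.0549293) = 1.0287.
The clock on probe Alpha records proper time, so ship B measures Δt = γΔτ = 1.0287 × 260 = 267 minutes.

267 minutes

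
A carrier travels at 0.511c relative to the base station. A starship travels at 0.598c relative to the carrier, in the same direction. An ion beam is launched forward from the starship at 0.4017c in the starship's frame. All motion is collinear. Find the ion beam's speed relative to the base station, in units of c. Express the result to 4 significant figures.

First combine the ion beam and starship (S''→S'): u₁ = (0.4017 + 0.598)/(1 + 0.4017×0.598) = 0.9997/1.2402166 = 0.80607.
Then combine with the carrier (S'→S): u = (0.80607 + 0.511)/(1 + 0.80607×0.511) = 1.31707/1.41190177 = 0.93283.

0.9328c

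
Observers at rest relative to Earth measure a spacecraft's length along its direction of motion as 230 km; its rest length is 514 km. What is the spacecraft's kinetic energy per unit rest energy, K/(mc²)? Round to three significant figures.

γ = L₀/L = 514/230 = 2.23478.
K/(mc²) = γ − 1 = 2.23478 − 1 = 1.23.

1.23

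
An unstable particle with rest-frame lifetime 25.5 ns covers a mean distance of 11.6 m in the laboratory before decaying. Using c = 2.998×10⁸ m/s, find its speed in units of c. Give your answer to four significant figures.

Lab distance = (lab lifetime)·v = γτ·βc, so βγ = d/(cτ) = 11.60/(2.998×10⁸ × 2.550×10^-8) = 1.5174.
With βγ = 1.5174: γ² = 1 + (βγ)² = 3.3025, and β = (βγ)/γ = 1.5174/1.81728 = 0.8350.

0.8350c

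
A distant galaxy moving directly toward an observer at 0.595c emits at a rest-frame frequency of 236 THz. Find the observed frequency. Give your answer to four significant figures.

468.3 THz

Relativistic Doppler (source moving toward): f_obs = f_src · √((1+β)/(1−β)).
With β = 0.595: factor = √(1.595/0.405) = 1.9845.
f_obs = 236 × 1.9845 = 468.3 THz.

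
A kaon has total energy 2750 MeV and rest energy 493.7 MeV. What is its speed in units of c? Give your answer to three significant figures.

0.984c

Total energy E = γmc² gives γ = 2750/493.7 = 5.5702.
Hence β = √(1 − 1/γ²) = √(1 − 0.0322299) = √0.9677701 = 0.984.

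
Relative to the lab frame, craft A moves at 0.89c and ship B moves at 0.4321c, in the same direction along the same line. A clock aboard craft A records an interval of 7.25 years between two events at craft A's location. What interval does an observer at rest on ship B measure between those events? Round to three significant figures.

The velocity of craft A relative to ship B is (0.89 − 0.4321)c / (1 − 0.89×0.4321) = 0.74403c; relative speed 0.74403c.
γ for this relative speed: γ = 1/√(1 − 0.553581) = 1.4967.
Craft A's interval is proper; time dilation gives Δt_B = γΔτ = 1.4967 × 7.25 years = 10.9 years.

10.9 years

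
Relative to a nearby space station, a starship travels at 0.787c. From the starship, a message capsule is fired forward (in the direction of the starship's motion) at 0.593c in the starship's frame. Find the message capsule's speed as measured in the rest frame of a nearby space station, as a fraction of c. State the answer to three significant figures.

0.941c

Relativistic velocity addition: u = (u' + v)/(1 + u'v/c²), with u' = 0.593c and v = 0.787c.
Numerator: 0.593 + 0.787 = 1.38. Denominator: 1 + (0.593)(0.787) = 1.466691.
u = 1.38/1.466691 = 0.94089, so the speed is 0.941c.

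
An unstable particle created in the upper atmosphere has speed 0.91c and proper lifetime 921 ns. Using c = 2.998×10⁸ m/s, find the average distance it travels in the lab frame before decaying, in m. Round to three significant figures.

γ = 1/√(1 − β²) = 1/√(1 − 0.8281) = 1/√0.1719 = 1/0.414608 = 2.4119.
Lab-frame lifetime: Δt = γτ = 2.4119 × 921 ns = 2221.4 ns.
Distance: d = vΔt = 0.91 × 2.998×10⁸ m/s × 2.2214×10^-6 s = 606 m.

606 m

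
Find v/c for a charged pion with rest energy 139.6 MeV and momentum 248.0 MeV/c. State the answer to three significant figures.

0.871

βγ = pc/(mc²) = 248.0/139.6 = 1.7765.
Since γ² = 1 + (βγ)² = 4.15595, γ = √4.15595 = 2.03861, and β = (βγ)/γ = 1.7765/2.03861 = 0.871.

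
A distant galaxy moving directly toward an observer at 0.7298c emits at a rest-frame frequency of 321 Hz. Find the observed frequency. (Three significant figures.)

Relativistic Doppler (source moving toward): f_obs = f_src · √((1+β)/(1−β)).
With β = 0.7298: factor = √(1.7298/0.2702) = 2.5302.
f_obs = 321 × 2.5302 = 812 Hz.

812 Hz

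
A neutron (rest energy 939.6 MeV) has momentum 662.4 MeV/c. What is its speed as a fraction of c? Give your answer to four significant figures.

pc/(mc²) = 662.4/939.6 = 0.70498 = βγ = β/√(1−β²).
So β² = x²/(1 + x²) with x = 0.70498: x² = 0.496997, β² = 0.496997/1.496997 = 0.331996, β = 0.5762.

0.5762c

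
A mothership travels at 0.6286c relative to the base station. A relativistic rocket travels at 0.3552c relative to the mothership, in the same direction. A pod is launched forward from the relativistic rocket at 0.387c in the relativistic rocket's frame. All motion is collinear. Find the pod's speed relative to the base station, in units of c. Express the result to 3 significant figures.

0.908c

First combine the pod and relativistic rocket (S''→S'): u₁ = (0.387 + 0.3552)/(1 + 0.387×0.3552) = 0.7422/1.1374624 = 0.65251.
Then combine with the mothership (S'→S): u = (0.65251 + 0.6286)/(1 + 0.65251×0.6286) = 1.28111/1.410167786 = 0.90848.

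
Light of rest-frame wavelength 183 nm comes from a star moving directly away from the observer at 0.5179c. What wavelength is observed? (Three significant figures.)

325 nm

Relativistic Doppler for wavelength: λ_obs = λ_src · √((1+β)/(1−β)).
With β = 0.5179: factor = √(1.5179/0.4821) = 1.7744.
λ_obs = 183 × 1.7744 = 325 nm.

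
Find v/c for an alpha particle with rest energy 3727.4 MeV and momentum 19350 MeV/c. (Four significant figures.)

βγ = pc/(mc²) = 19350/3727.4 = 5.1913.
Since γ² = 1 + (βγ)² = 27.9496, γ = √27.9496 = 5.28674, and β = (βγ)/γ = 5.1913/5.28674 = 0.9819.

0.9819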